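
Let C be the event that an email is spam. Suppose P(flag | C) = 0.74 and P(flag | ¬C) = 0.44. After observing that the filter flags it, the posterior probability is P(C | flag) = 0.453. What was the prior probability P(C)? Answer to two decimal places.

Bayes' rule in odds form gives O(C|E) = O(C)·[P(E|C)/P(E|¬C)], hence O(C) = O(C|E)/LR.
Posterior odds = 0.453/(1−0.453) = 0.8282. LR = 0.74/0.44 = 1.6818.
Prior odds = 0.8282/1.6818 = 0.4924, so P(C) = 0.4924/(1+0.4924) ≈ 0.33.

P(C) = 0.33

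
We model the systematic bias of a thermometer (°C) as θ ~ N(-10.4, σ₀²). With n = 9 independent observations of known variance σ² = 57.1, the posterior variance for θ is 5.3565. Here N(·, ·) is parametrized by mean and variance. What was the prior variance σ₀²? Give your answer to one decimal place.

σ₀² = 34.4

For the Normal–Normal model with known σ², precisions add: τ_n = τ₀ + n/σ².
So 1/σ₀² = 1/5.3565 − 9/57.1 = 0.186689 − 0.157618 = 0.029071.
Hence σ₀² = 1/0.029071 ≈ 34.4.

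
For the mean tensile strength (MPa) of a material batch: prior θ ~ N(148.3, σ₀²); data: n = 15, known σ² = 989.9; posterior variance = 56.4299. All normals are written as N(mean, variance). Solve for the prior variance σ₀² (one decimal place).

σ₀² = 389.4

Posterior precision equals prior precision plus data precision: 1/σ_n² = 1/σ₀² + n/σ².
So 1/σ₀² = 1/56.4299 − 15/989.9 = 0.017721 − 0.015153 = 0.002568.
Hence σ₀² = 1/0.002568 ≈ 389.4.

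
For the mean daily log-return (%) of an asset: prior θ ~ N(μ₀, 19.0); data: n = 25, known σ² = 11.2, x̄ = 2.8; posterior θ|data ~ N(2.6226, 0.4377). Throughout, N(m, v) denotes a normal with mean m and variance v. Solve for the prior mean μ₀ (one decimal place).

μ₀ = -4.9

The posterior mean is a precision-weighted average: μ_n = (τ₀μ₀ + τ_data·x̄)/(τ₀+τ_data), with τ₀=1/σ₀² and τ_data=n/σ².
Here τ₀ = 1/19.0 = 0.052632 and τ_data = 25/11.2 = 2.232143, so τ_n = 2.284775.
Rearranging for μ₀: μ₀ = (μ_n·τ_n − τ_data·x̄)/τ₀ = (2.6226·2.284775 − 2.232143·2.8) / 0.052632 = -0.257949/0.052632 ≈ -4.9.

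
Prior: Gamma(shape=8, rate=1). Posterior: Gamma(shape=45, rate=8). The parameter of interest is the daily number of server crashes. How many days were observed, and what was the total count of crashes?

n = 7 days with total 37 crashes

A Gamma(α, β) prior (rate parametrization) on a Poisson rate with n observations summing to S gives posterior Gamma(α+S, β+n).
Matching: Σxᵢ = 45 − 8 = 37 and n = 8 − 1 = 7.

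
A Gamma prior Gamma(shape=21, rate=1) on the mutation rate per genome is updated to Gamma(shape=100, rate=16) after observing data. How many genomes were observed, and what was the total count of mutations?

A Gamma(α, β) prior (rate parametrization) on a Poisson rate with n observations summing to S gives posterior Gamma(α+S, β+n).
Matching: Σxᵢ = 100 − 21 = 79 and n = 16 − 1 = 15.

n = 15 genomes with total 79 mutations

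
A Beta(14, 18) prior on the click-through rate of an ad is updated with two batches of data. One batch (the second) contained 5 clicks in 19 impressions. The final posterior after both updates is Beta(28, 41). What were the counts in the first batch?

9 clicks and 9 non-clicks

Sequential conjugate updates are equivalent to a single update on the pooled data, so total successes = posterior α − prior α and total failures = posterior β − prior β.
Total across both batches: 28−14=14 clicks, 41−18=23 non-clicks.
Subtract the second batch: 14−5=9 clicks and 23−14=9 non-clicks.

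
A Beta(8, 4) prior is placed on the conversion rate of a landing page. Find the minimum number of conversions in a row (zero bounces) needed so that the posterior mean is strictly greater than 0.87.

After k conversions and 0 bounces the posterior is Beta(8+k, 4), with mean (8+k)/(8+4+k).
Set (8+k)/(12+k) > 0.87 and solve: k > (0.87·12 − 8)/(1 − 0.87) = 18.769.
The smallest integer exceeding 18.769 is 19.

k = 19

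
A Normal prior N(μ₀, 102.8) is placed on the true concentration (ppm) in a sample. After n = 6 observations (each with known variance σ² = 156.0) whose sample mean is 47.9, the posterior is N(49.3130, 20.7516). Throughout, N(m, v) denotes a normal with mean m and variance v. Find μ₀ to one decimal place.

With known observation variance, the Normal–Normal posterior has precision τ_n = τ₀ + n/σ² and mean μ_n = (τ₀μ₀ + (n/σ²)x̄)/τ_n.
Here τ₀ = 1/102.8 = 0.009728 and τ_data = 6/156.0 = 0.038462, so τ_n = 0.048190.
Rearranging for μ₀: μ₀ = (μ_n·τ_n − τ_data·x̄)/τ₀ = (49.3130·0.048190 − 0.038462·47.9) / 0.009728 = 0.534064/0.009728 ≈ 54.9.

μ₀ = 54.9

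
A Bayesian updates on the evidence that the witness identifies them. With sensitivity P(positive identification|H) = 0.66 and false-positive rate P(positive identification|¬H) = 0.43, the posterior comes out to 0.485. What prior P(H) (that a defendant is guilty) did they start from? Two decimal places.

Bayes' rule in odds form gives O(H|E) = O(H)·[P(E|H)/P(E|¬H)], hence O(H) = O(H|E)/LR.
Posterior odds = 0.485/(1−0.485) = 0.9417. LR = 0.66/0.43 = 1.5349.
Prior odds = 0.9417/1.5349 = 0.6135, so P(H) = 0.6135/(1+0.6135) ≈ 0.38.

P(H) = 0.38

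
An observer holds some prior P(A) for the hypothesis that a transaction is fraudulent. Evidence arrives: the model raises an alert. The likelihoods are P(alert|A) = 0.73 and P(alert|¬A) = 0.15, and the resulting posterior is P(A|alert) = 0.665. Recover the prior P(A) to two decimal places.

P(A) = 0.29

In odds form, posterior odds = prior odds × likelihood ratio, so prior odds = posterior odds ÷ LR.
Posterior odds = 0.665/(1−0.665) = 1.9851. LR = 0.73/0.15 = 4.8667.
Prior odds = 1.9851/4.8667 = 0.4079, so P(A) = 0.4079/(1+0.4079) ≈ 0.29.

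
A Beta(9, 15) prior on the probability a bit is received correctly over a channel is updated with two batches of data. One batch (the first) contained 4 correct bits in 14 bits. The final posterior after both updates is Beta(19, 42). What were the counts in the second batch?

6 correct bits and 17 errors

Because Beta–binomial updating is additive in the counts, the combined data contributed (α_post−α_prior, β_post−β_prior) successes and failures.
Total across both batches: 19−9=10 correct bits, 42−15=27 errors.
Subtract the first batch: 10−4=6 correct bits and 27−10=17 errors.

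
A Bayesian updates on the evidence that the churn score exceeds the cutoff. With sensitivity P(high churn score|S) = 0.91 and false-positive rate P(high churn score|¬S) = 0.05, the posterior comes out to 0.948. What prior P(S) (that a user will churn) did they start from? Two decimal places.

In odds form, posterior odds = prior odds × likelihood ratio, so prior odds = posterior odds ÷ LR.
Posterior odds = 0.948/(1−0.948) = 18.2308. LR = 0.91/0.05 = 18.2000.
Prior odds = 18.2308/18.2000 = 1.0017, so P(S) = 1.0017/(1+1.0017) ≈ 0.50.

P(S) = 0.50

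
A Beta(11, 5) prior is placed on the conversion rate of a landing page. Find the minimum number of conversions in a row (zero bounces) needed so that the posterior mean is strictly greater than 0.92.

After k conversions and 0 bounces the posterior is Beta(11+k, 5), with mean (11+k)/(11+5+k).
Set (11+k)/(16+k) > 0.92 and solve: k > (0.92·16 − 11)/(1 − 0.92) = 46.500.
The smallest integer exceeding 46.500 is 47.

k = 47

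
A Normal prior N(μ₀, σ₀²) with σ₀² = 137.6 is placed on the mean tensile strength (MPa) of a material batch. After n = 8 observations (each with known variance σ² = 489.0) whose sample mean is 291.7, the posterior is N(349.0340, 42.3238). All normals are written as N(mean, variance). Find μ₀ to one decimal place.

μ₀ = 478.1

With known observation variance, the Normal–Normal posterior has precision τ_n = τ₀ + n/σ² and mean μ_n = (τ₀μ₀ + (n/σ²)x̄)/τ_n.
Here τ₀ = 1/137.6 = 0.007267 and τ_data = 8/489.0 = 0.016360, so τ_n = 0.023627.
Rearranging for μ₀: μ₀ = (μ_n·τ_n − τ_data·x̄)/τ₀ = (349.0340·0.023627 − 0.016360·291.7) / 0.007267 = 3.474414/0.007267 ≈ 478.1.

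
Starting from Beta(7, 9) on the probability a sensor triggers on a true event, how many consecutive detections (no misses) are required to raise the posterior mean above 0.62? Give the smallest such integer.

k = 8

After k detections and 0 misses the posterior is Beta(7+k, 9), with mean (7+k)/(7+9+k).
Set (7+k)/(16+k) > 0.62 and solve: k > (0.62·16 − 7)/(1 − 0.62) = 7.684.
The smallest integer exceeding 7.684 is 8.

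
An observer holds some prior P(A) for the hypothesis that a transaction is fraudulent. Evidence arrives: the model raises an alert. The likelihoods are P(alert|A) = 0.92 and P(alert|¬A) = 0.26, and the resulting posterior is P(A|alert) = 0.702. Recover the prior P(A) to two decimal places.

In odds form, posterior odds = prior odds × likelihood ratio, so prior odds = posterior odds ÷ LR.
Posterior odds = 0.702/(1−0.702) = 2.3557. LR = 0.92/0.26 = 3.5385.
Prior odds = 2.3557/3.5385 = 0.6657, so P(A) = 0.6657/(1+0.6657) ≈ 0.40.

P(A) = 0.40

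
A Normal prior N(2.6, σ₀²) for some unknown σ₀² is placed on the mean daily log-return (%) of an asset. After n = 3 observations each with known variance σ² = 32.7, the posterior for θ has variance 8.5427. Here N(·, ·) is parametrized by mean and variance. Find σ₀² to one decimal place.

σ₀² = 39.5

For the Normal–Normal model with known σ², precisions add: τ_n = τ₀ + n/σ².
So 1/σ₀² = 1/8.5427 − 3/32.7 = 0.117059 − 0.091743 = 0.025316.
Hence σ₀² = 1/0.025316 ≈ 39.5.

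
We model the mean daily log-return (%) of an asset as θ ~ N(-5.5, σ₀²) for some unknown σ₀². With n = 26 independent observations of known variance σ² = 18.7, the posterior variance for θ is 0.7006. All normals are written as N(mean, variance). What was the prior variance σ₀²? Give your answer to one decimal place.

For the Normal–Normal model with known σ², precisions add: τ_n = τ₀ + n/σ².
So 1/σ₀² = 1/0.7006 − 26/18.7 = 1.427348 − 1.390374 = 0.036974.
Hence σ₀² = 1/0.036974 ≈ 27.0.

σ₀² = 27.0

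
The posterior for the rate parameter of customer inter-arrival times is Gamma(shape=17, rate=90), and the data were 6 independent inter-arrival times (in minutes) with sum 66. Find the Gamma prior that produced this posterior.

Gamma(shape=11, rate=24)

For an exponential likelihood with a Gamma(α, β) prior on the rate, n observations with total T give posterior Gamma(α+n, β+T).
So α = 17 − 6 = 11 and β = 90 − 66 = 24.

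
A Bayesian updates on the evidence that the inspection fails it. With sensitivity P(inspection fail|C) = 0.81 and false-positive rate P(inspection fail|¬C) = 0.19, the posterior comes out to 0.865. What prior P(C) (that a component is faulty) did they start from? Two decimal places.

P(C) = 0.60

In odds form, posterior odds = prior odds × likelihood ratio, so prior odds = posterior odds ÷ LR.
Posterior odds = 0.865/(1−0.865) = 6.4074. LR = 0.81/0.19 = 4.2632.
Prior odds = 6.4074/4.2632 = 1.5030, so P(C) = 1.5030/(1+1.5030) ≈ 0.60.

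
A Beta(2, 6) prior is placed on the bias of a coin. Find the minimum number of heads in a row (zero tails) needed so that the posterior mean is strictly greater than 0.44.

k = 3

After k heads and 0 tails the posterior is Beta(2+k, 6), with mean (2+k)/(2+6+k).
Set (2+k)/(8+k) > 0.44 and solve: k > (0.44·8 − 2)/(1 − 0.44) = 2.714.
The smallest integer exceeding 2.714 is 3.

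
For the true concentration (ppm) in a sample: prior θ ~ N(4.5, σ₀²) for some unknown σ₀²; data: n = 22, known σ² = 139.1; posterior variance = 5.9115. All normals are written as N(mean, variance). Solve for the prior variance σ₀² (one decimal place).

For the Normal–Normal model with known σ², precisions add: τ_n = τ₀ + n/σ².
So 1/σ₀² = 1/5.9115 − 22/139.1 = 0.169162 − 0.158160 = 0.011002.
Hence σ₀² = 1/0.011002 ≈ 90.9.

σ₀² = 90.9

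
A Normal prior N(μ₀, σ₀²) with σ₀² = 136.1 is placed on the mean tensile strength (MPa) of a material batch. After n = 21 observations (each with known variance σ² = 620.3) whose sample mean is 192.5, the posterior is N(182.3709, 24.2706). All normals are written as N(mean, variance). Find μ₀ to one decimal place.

μ₀ = 135.7

The posterior mean is a precision-weighted average: μ_n = (τ₀μ₀ + τ_data·x̄)/(τ₀+τ_data), with τ₀=1/σ₀² and τ_data=n/σ².
Here τ₀ = 1/136.1 = 0.007348 and τ_data = 21/620.3 = 0.033855, so τ_n = 0.041203.
Rearranging for μ₀: μ₀ = (μ_n·τ_n − τ_data·x̄)/τ₀ = (182.3709·0.041203 − 0.033855·192.5) / 0.007348 = 0.997141/0.007348 ≈ 135.7.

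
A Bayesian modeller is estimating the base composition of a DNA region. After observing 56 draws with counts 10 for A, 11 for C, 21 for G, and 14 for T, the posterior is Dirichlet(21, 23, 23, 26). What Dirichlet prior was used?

Dirichlet(11, 12, 2, 12)

For a Dirichlet(α) prior with multinomial counts c, the posterior is Dirichlet(α + c) componentwise.
Subtract each count from the matching posterior parameter: 21−10=11, 23−11=12, 23−21=2, 26−14=12.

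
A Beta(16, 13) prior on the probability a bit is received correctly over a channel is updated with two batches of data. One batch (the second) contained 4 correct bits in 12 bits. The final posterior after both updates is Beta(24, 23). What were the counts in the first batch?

Sequential conjugate updates are equivalent to a single update on the pooled data, so total successes = posterior α − prior α and total failures = posterior β − prior β.
Total across both batches: 24−16=8 correct bits, 23−13=10 errors.
Subtract the second batch: 8−4=4 correct bits and 10−8=2 errors.

4 correct bits and 2 errors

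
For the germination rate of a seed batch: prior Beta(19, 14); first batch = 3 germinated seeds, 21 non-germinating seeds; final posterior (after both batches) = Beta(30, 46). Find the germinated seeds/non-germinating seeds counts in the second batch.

8 germinated seeds and 11 non-germinating seeds

Because Beta–binomial updating is additive in the counts, the combined data contributed (α_post−α_prior, β_post−β_prior) successes and failures.
Total across both batches: 30−19=11 germinated seeds, 46−14=32 non-germinating seeds.
Subtract the first batch: 11−3=8 germinated seeds and 32−21=11 non-germinating seeds.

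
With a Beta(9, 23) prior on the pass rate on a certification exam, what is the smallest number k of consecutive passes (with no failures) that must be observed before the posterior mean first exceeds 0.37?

k = 5

After k passes and 0 failures the posterior is Beta(9+k, 23), with mean (9+k)/(9+23+k).
Set (9+k)/(32+k) > 0.37 and solve: k > (0.37·32 − 9)/(1 − 0.37) = 4.508.
The smallest integer exceeding 4.508 is 5.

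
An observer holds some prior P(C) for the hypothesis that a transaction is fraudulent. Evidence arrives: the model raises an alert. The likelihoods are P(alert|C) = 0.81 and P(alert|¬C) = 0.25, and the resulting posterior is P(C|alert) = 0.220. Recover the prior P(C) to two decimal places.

P(C) = 0.08

Bayes' rule in odds form gives O(C|E) = O(C)·[P(E|C)/P(E|¬C)], hence O(C) = O(C|E)/LR.
Posterior odds = 0.220/(1−0.220) = 0.2821. LR = 0.81/0.25 = 3.2400.
Prior odds = 0.2821/3.2400 = 0.0871, so P(C) = 0.0871/(1+0.0871) ≈ 0.08.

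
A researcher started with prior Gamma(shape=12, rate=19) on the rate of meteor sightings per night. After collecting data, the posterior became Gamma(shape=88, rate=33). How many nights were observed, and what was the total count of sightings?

n = 14 nights with total 76 sightings

A Gamma(α, β) prior (rate parametrization) on a Poisson rate with n observations summing to S gives posterior Gamma(α+S, β+n).
Matching: Σxᵢ = 88 − 12 = 76 and n = 33 − 19 = 14.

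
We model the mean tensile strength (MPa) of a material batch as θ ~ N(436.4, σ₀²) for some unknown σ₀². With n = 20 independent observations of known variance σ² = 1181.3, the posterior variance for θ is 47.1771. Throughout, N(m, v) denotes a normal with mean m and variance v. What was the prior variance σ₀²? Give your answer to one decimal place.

For the Normal–Normal model with known σ², precisions add: τ_n = τ₀ + n/σ².
So 1/σ₀² = 1/47.1771 − 20/1181.3 = 0.021197 − 0.016931 = 0.004266.
Hence σ₀² = 1/0.004266 ≈ 234.4.

σ₀² = 234.4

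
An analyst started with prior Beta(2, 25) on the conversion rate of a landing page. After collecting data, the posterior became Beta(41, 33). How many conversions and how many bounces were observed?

39 conversions and 8 bounces

A Beta(a, b) prior with s successes and f failures in binomial data gives a Beta(a+s, b+f) posterior.
So s = 41 − 2 = 39 and f = 33 − 25 = 8.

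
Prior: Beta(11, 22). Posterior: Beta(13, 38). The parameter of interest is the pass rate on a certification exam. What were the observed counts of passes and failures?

Beta is conjugate to the binomial likelihood: posterior = Beta(a+s, b+f).
Match parameters: s=13−11=2, f=38−22=16.

2 passes and 16 failures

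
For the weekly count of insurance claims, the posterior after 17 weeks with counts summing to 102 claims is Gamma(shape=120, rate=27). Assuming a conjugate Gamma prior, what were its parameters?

Gamma(shape=18, rate=10)

Gamma–Poisson conjugacy: posterior shape = α + Σxᵢ, posterior rate = β + n.
So α = 120 − 102 = 18 and β = 27 − 17 = 10.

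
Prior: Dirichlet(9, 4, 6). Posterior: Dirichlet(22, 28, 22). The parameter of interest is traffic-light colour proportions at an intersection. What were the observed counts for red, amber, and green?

For a Dirichlet(α) prior with multinomial counts c, the posterior is Dirichlet(α + c) componentwise.
Counts are posterior − prior componentwise: 22−9=13, 28−4=24, 22−6=16.

counts (13, 24, 16)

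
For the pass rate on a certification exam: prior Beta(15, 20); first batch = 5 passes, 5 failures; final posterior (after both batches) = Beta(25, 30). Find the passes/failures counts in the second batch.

5 passes and 5 failures

Because Beta–binomial updating is additive in the counts, the combined data contributed (α_post−α_prior, β_post−β_prior) successes and failures.
Total across both batches: 25−15=10 passes, 30−20=10 failures.
Subtract the first batch: 10−5=5 passes and 10−5=5 failures.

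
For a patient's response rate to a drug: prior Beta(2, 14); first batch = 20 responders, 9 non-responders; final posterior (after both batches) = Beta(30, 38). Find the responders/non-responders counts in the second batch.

8 responders and 15 non-responders

Because Beta–binomial updating is additive in the counts, the combined data contributed (α_post−α_prior, β_post−β_prior) successes and failures.
Total across both batches: 30−2=28 responders, 38−14=24 non-responders.
Subtract the first batch: 28−20=8 responders and 24−9=15 non-responders.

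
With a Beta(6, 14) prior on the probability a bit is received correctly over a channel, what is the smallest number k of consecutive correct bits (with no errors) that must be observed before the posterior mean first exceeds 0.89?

k = 108

After k correct bits and 0 errors the posterior is Beta(6+k, 14), with mean (6+k)/(6+14+k).
Set (6+k)/(20+k) > 0.89 and solve: k > (0.89·20 − 6)/(1 − 0.89) = 107.273.
The smallest integer exceeding 107.273 is 108, and checking k=108: (114)/(128) = 0.8906 > 0.89.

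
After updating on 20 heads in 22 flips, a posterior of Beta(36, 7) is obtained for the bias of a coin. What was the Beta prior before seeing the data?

Beta(16, 5)

A Beta(a, b) prior with s successes and f failures in binomial data gives a Beta(a+s, b+f) posterior.
Subtract the data counts: 36−20=16, 7−2=5.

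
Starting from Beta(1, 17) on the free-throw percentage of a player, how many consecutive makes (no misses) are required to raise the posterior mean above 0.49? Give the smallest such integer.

After k makes and 0 misses the posterior is Beta(1+k, 17), with mean (1+k)/(1+17+k).
Set (1+k)/(18+k) > 0.49 and solve: k > (0.49·18 − 1)/(1 − 0.49) = 15.333.
The smallest integer exceeding 15.333 is 16, and checking k=16: (17)/(34) = 0.5000 > 0.49.

k = 16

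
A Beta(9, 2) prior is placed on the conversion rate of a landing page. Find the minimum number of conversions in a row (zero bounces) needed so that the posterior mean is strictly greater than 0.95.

k = 30

After k conversions and 0 bounces the posterior is Beta(9+k, 2), with mean (9+k)/(9+2+k).
Set (9+k)/(11+k) > 0.95 and solve: k > (0.95·11 − 9)/(1 − 0.95) = 29.000.
The smallest integer exceeding 29.000 is 30, and checking k=30: (39)/(41) = 0.9512 > 0.95.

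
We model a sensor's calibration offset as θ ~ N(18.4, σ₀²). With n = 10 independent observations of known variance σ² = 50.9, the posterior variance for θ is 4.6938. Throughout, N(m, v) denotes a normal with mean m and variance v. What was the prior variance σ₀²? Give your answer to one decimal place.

Posterior precision equals prior precision plus data precision: 1/σ_n² = 1/σ₀² + n/σ².
So 1/σ₀² = 1/4.6938 − 10/50.9 = 0.213047 − 0.196464 = 0.016583.
Hence σ₀² = 1/0.016583 ≈ 60.3.

σ₀² = 60.3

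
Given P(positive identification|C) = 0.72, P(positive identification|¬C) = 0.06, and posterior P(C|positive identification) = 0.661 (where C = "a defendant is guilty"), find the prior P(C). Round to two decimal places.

P(C) = 0.14

Bayes' rule in odds form gives O(C|E) = O(C)·[P(E|C)/P(E|¬C)], hence O(C) = O(C|E)/LR.
Posterior odds = 0.661/(1−0.661) = 1.9499. LR = 0.72/0.06 = 12.0000.
Prior odds = 1.9499/12.0000 = 0.1625, so P(C) = 0.1625/(1+0.1625) ≈ 0.14.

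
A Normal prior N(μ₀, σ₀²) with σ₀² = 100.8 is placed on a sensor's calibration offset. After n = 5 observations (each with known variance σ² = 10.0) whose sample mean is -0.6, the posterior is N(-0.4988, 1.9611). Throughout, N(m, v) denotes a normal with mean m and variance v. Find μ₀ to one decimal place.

μ₀ = 4.6

The posterior mean is a precision-weighted average: μ_n = (τ₀μ₀ + τ_data·x̄)/(τ₀+τ_data), with τ₀=1/σ₀² and τ_data=n/σ².
Here τ₀ = 1/100.8 = 0.009921 and τ_data = 5/10.0 = 0.500000, so τ_n = 0.509921.
Rearranging for μ₀: μ₀ = (μ_n·τ_n − τ_data·x̄)/τ₀ = (-0.4988·0.509921 − 0.500000·-0.6) / 0.009921 = 0.045651/0.009921 ≈ 4.6.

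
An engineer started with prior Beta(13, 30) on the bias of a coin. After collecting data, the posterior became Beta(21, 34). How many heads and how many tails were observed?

8 heads and 4 tails

Under Beta–binomial conjugacy the posterior parameters are (a+s, b+f).
So s = 21 − 13 = 8 and f = 34 − 30 = 4.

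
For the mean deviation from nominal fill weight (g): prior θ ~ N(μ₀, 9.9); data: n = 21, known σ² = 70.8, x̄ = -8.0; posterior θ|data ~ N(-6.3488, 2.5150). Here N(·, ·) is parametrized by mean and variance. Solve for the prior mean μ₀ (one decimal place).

The posterior mean is a precision-weighted average: μ_n = (τ₀μ₀ + τ_data·x̄)/(τ₀+τ_data), with τ₀=1/σ₀² and τ_data=n/σ².
Here τ₀ = 1/9.9 = 0.101010 and τ_data = 21/70.8 = 0.296610, so τ_n = 0.397620.
Rearranging for μ₀: μ₀ = (μ_n·τ_n − τ_data·x̄)/τ₀ = (-6.3488·0.397620 − 0.296610·-8.0) / 0.101010 = -0.151530/0.101010 ≈ -1.5.

μ₀ = -1.5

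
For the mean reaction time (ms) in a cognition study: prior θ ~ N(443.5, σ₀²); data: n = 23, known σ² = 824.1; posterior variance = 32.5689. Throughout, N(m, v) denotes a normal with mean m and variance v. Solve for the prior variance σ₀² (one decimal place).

Posterior precision equals prior precision plus data precision: 1/σ_n² = 1/σ₀² + n/σ².
So 1/σ₀² = 1/32.5689 − 23/824.1 = 0.030704 − 0.027909 = 0.002795.
Hence σ₀² = 1/0.002795 ≈ 357.8.

σ₀² = 357.8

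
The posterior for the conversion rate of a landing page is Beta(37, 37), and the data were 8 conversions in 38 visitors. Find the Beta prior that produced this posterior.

Beta(29, 7)

Beta is conjugate to the binomial likelihood: posterior = Beta(α+s, β+f).
So α = 37 − 8 = 29 and β = 37 − 30 = 7.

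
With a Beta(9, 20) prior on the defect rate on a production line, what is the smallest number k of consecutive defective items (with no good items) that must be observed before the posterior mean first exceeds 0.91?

After k defective items and 0 good items the posterior is Beta(9+k, 20), with mean (9+k)/(9+20+k).
Set (9+k)/(29+k) > 0.91 and solve: k > (0.91·29 − 9)/(1 − 0.91) = 193.222.
The smallest integer exceeding 193.222 is 194, and checking k=194: (203)/(223) = 0.9103 > 0.91.

k = 194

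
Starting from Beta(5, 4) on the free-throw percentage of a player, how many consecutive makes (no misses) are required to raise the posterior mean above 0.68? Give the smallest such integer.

After k makes and 0 misses the posterior is Beta(5+k, 4), with mean (5+k)/(5+4+k).
Set (5+k)/(9+k) > 0.68 and solve: k > (0.68·9 − 5)/(1 − 0.68) = 3.500.
The smallest integer exceeding 3.500 is 4.

k = 4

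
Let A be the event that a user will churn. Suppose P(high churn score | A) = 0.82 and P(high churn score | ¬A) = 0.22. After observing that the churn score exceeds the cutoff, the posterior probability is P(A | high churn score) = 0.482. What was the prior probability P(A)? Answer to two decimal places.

P(A) = 0.20

Bayes' rule in odds form gives O(A|E) = O(A)·[P(E|A)/P(E|¬A)], hence O(A) = O(A|E)/LR.
Posterior odds = 0.482/(1−0.482) = 0.9305. LR = 0.82/0.22 = 3.7273.
Prior odds = 0.9305/3.7273 = 0.2496, so P(A) = 0.2496/(1+0.2496) ≈ 0.20.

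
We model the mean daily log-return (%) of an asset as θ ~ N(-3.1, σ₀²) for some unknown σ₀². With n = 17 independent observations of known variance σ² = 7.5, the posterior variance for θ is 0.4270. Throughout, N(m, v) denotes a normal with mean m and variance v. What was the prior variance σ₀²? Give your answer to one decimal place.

Posterior precision equals prior precision plus data precision: 1/σ_n² = 1/σ₀² + n/σ².
So 1/σ₀² = 1/0.4270 − 17/7.5 = 2.341920 − 2.266667 = 0.075253.
Hence σ₀² = 1/0.075253 ≈ 13.3.

σ₀² = 13.3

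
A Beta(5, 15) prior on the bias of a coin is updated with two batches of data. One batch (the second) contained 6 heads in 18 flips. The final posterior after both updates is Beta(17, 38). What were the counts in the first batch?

6 heads and 11 tails

Sequential conjugate updates are equivalent to a single update on the pooled data, so total successes = posterior α − prior α and total failures = posterior β − prior β.
Total across both batches: 17−5=12 heads, 38−15=23 tails.
Subtract the second batch: 12−6=6 heads and 23−12=11 tails.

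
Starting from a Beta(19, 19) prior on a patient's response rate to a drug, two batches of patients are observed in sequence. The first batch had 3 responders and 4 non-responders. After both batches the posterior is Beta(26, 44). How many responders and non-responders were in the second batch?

4 responders and 21 non-responders

Because Beta–binomial updating is additive in the counts, the combined data contributed (α_post−α_prior, β_post−β_prior) successes and failures.
Total across both batches: 26−19=7 responders, 44−19=25 non-responders.
Subtract the first batch: 7−3=4 responders and 25−4=21 non-responders.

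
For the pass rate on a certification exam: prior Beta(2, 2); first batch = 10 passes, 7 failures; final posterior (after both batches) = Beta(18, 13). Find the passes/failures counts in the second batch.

Because Beta–binomial updating is additive in the counts, the combined data contributed (α_post−α_prior, β_post−β_prior) successes and failures.
Total across both batches: 18−2=16 passes, 13−2=11 failures.
Subtract the first batch: 16−10=6 passes and 11−7=4 failures.

6 passes and 4 failures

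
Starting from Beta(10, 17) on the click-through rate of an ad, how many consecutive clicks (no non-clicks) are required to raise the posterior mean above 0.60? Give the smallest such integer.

k = 16

After k clicks and 0 non-clicks the posterior is Beta(10+k, 17), with mean (10+k)/(10+17+k).
Set (10+k)/(27+k) > 0.60 and solve: k > (0.60·27 − 10)/(1 − 0.60) = 15.500.
The smallest integer exceeding 15.500 is 16, and checking k=16: (26)/(43) = 0.6047 > 0.60.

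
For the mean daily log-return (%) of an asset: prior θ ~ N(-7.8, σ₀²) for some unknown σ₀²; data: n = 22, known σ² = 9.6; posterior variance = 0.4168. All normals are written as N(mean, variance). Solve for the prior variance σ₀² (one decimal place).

For the Normal–Normal model with known σ², precisions add: τ_n = τ₀ + n/σ².
So 1/σ₀² = 1/0.4168 − 22/9.6 = 2.399232 − 2.291667 = 0.107565.
Hence σ₀² = 1/0.107565 ≈ 9.3.

σ₀² = 9.3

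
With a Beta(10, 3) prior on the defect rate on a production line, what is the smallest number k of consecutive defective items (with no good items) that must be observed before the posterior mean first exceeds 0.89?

After k defective items and 0 good items the posterior is Beta(10+k, 3), with mean (10+k)/(10+3+k).
Set (10+k)/(13+k) > 0.89 and solve: k > (0.89·13 − 10)/(1 − 0.89) = 14.273.
The smallest integer exceeding 14.273 is 15.

k = 15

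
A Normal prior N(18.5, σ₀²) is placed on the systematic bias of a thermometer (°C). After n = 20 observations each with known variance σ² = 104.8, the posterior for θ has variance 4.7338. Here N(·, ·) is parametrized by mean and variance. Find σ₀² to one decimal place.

For the Normal–Normal model with known σ², precisions add: τ_n = τ₀ + n/σ².
So 1/σ₀² = 1/4.7338 − 20/104.8 = 0.211247 − 0.190840 = 0.020407.
Hence σ₀² = 1/0.020407 ≈ 49.0.

σ₀² = 49.0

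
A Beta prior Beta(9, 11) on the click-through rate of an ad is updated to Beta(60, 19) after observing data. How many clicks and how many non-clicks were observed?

51 clicks and 8 non-clicks

A Beta(α, β) prior with s successes and f failures in binomial data gives a Beta(α+s, β+f) posterior.
So s = 60 − 9 = 51 and f = 19 − 11 = 8.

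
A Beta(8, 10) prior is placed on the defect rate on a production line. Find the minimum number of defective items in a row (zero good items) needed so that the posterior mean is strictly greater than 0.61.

After k defective items and 0 good items the posterior is Beta(8+k, 10), with mean (8+k)/(8+10+k).
Set (8+k)/(18+k) > 0.61 and solve: k > (0.61·18 − 8)/(1 − 0.61) = 7.641.
The smallest integer exceeding 7.641 is 8.

k = 8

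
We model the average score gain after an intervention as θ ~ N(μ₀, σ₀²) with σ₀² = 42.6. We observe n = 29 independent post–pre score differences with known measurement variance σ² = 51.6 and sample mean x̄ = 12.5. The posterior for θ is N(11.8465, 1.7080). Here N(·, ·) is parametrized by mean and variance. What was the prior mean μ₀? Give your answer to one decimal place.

With known observation variance, the Normal–Normal posterior has precision τ_n = τ₀ + n/σ² and mean μ_n = (τ₀μ₀ + (n/σ²)x̄)/τ_n.
Here τ₀ = 1/42.6 = 0.023474 and τ_data = 29/51.6 = 0.562016, so τ_n = 0.585490.
Rearranging for μ₀: μ₀ = (μ_n·τ_n − τ_data·x̄)/τ₀ = (11.8465·0.585490 − 0.562016·12.5) / 0.023474 = -0.089193/0.023474 ≈ -3.8.

μ₀ = -3.8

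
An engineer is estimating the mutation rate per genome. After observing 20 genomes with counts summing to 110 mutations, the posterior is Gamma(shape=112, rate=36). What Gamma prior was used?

Gamma(shape=2, rate=16)

A Gamma(α, β) prior (rate parametrization) on a Poisson rate with n observations summing to S gives posterior Gamma(α+S, β+n).
So α = 112 − 110 = 2 and β = 36 − 20 = 16.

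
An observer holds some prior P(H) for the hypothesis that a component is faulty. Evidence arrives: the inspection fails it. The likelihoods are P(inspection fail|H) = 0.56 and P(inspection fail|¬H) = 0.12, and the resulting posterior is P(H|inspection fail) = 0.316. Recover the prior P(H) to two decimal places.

P(H) = 0.09

In odds form, posterior odds = prior odds × likelihood ratio, so prior odds = posterior odds ÷ LR.
Posterior odds = 0.316/(1−0.316) = 0.4620. LR = 0.56/0.12 = 4.6667.
Prior odds = 0.4620/4.6667 = 0.0990, so P(H) = 0.0990/(1+0.0990) ≈ 0.09.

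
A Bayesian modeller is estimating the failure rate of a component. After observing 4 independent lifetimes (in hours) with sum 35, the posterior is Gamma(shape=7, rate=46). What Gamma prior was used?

For an exponential likelihood with a Gamma(α, β) prior on the rate, n observations with total T give posterior Gamma(α+n, β+T).
So α = 7 − 4 = 3 and β = 46 − 35 = 11.

Gamma(shape=3, rate=11)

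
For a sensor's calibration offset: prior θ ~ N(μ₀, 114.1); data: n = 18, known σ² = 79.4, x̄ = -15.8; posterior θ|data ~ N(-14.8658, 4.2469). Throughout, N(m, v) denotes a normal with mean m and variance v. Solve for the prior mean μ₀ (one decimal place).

μ₀ = 9.3

The posterior mean is a precision-weighted average: μ_n = (τ₀μ₀ + τ_data·x̄)/(τ₀+τ_data), with τ₀=1/σ₀² and τ_data=n/σ².
Here τ₀ = 1/114.1 = 0.008764 and τ_data = 18/79.4 = 0.226700, so τ_n = 0.235464.
Rearranging for μ₀: μ₀ = (μ_n·τ_n − τ_data·x̄)/τ₀ = (-14.8658·0.235464 − 0.226700·-15.8) / 0.008764 = 0.081499/0.008764 ≈ 9.3.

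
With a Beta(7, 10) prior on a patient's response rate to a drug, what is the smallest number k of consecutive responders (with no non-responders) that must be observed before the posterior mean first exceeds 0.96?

k = 234

After k responders and 0 non-responders the posterior is Beta(7+k, 10), with mean (7+k)/(7+10+k).
Set (7+k)/(17+k) > 0.96 and solve: k > (0.96·17 − 7)/(1 − 0.96) = 233.000.
The smallest integer exceeding 233.000 is 234, and checking k=234: (241)/(251) = 0.9602 > 0.96.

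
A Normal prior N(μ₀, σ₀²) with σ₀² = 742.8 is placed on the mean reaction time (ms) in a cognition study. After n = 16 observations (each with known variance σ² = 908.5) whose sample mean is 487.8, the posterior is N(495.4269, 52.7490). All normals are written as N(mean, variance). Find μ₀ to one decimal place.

μ₀ = 595.2

The posterior mean is a precision-weighted average: μ_n = (τ₀μ₀ + τ_data·x̄)/(τ₀+τ_data), with τ₀=1/σ₀² and τ_data=n/σ².
Here τ₀ = 1/742.8 = 0.001346 and τ_data = 16/908.5 = 0.017611, so τ_n = 0.018957.
Rearranging for μ₀: μ₀ = (μ_n·τ_n − τ_data·x̄)/τ₀ = (495.4269·0.018957 − 0.017611·487.8) / 0.001346 = 0.801162/0.001346 ≈ 595.2.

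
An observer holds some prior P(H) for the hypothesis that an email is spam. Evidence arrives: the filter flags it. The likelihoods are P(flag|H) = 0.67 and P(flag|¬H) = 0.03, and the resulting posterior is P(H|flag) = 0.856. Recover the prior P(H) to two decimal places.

Bayes' rule in odds form gives O(H|E) = O(H)·[P(E|H)/P(E|¬H)], hence O(H) = O(H|E)/LR.
Posterior odds = 0.856/(1−0.856) = 5.9444. LR = 0.67/0.03 = 22.3333.
Prior odds = 5.9444/22.3333 = 0.2662, so P(H) = 0.2662/(1+0.2662) ≈ 0.21.

P(H) = 0.21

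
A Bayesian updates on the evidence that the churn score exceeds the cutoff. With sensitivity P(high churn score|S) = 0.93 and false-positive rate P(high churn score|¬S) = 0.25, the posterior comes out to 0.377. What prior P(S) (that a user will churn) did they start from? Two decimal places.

P(S) = 0.14

Bayes' rule in odds form gives O(S|E) = O(S)·[P(E|S)/P(E|¬S)], hence O(S) = O(S|E)/LR.
Posterior odds = 0.377/(1−0.377) = 0.6051. LR = 0.93/0.25 = 3.7200.
Prior odds = 0.6051/3.7200 = 0.1627, so P(S) = 0.1627/(1+0.1627) ≈ 0.14.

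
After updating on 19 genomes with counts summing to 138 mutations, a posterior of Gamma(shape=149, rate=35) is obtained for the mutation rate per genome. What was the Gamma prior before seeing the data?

Gamma(shape=11, rate=16)

A Gamma(α, β) prior (rate parametrization) on a Poisson rate with n observations summing to S gives posterior Gamma(α+S, β+n).
So α = 149 − 138 = 11 and β = 35 − 19 = 16.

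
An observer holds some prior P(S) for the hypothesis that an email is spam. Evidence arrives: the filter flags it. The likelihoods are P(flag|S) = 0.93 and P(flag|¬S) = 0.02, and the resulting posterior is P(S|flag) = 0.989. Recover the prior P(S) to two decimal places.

P(S) = 0.66

In odds form, posterior odds = prior odds × likelihood ratio, so prior odds = posterior odds ÷ LR.
Posterior odds = 0.989/(1−0.989) = 89.9091. LR = 0.93/0.02 = 46.5000.
Prior odds = 89.9091/46.5000 = 1.9335, so P(S) = 1.9335/(1+1.9335) ≈ 0.66.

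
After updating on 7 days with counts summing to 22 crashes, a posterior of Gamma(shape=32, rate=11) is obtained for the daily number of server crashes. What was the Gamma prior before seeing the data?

Gamma(shape=10, rate=4)

A Gamma(α, β) prior (rate parametrization) on a Poisson rate with n observations summing to S gives posterior Gamma(α+S, β+n).
So α = 32 − 22 = 10 and β = 11 − 7 = 4.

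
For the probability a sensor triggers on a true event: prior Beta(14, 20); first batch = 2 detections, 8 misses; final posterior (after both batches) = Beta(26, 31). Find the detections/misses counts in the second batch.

10 detections and 3 misses

Sequential conjugate updates are equivalent to a single update on the pooled data, so total successes = posterior α − prior α and total failures = posterior β − prior β.
Total across both batches: 26−14=12 detections, 31−20=11 misses.
Subtract the first batch: 12−2=10 detections and 11−8=3 misses.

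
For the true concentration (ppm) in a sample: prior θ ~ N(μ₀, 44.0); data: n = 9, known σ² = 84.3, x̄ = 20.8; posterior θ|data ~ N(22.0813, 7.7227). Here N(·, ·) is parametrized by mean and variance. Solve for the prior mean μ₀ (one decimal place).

μ₀ = 28.1

The posterior mean is a precision-weighted average: μ_n = (τ₀μ₀ + τ_data·x̄)/(τ₀+τ_data), with τ₀=1/σ₀² and τ_data=n/σ².
Here τ₀ = 1/44.0 = 0.022727 and τ_data = 9/84.3 = 0.106762, so τ_n = 0.129489.
Rearranging for μ₀: μ₀ = (μ_n·τ_n − τ_data·x̄)/τ₀ = (22.0813·0.129489 − 0.106762·20.8) / 0.022727 = 0.638636/0.022727 ≈ 28.1.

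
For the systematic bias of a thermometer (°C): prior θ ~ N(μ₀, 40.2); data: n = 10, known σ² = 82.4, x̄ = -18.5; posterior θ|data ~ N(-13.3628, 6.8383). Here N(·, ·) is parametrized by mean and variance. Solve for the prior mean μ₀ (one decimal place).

μ₀ = 11.7

The posterior mean is a precision-weighted average: μ_n = (τ₀μ₀ + τ_data·x̄)/(τ₀+τ_data), with τ₀=1/σ₀² and τ_data=n/σ².
Here τ₀ = 1/40.2 = 0.024876 and τ_data = 10/82.4 = 0.121359, so τ_n = 0.146235.
Rearranging for μ₀: μ₀ = (μ_n·τ_n − τ_data·x̄)/τ₀ = (-13.3628·0.146235 − 0.121359·-18.5) / 0.024876 = 0.291032/0.024876 ≈ 11.7.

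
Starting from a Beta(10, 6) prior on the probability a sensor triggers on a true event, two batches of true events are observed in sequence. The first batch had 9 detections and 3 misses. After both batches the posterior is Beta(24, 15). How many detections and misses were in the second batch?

5 detections and 6 misses

Sequential conjugate updates are equivalent to a single update on the pooled data, so total successes = posterior α − prior α and total failures = posterior β − prior β.
Total across both batches: 24−10=14 detections, 15−6=9 misses.
Subtract the first batch: 14−9=5 detections and 9−3=6 misses.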